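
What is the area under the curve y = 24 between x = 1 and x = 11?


The area under a constant function y = 24 is a rectangle.
Width = 11 - 1 = 10
Height = 24
Area = width * height
= 10 * 24
= 240

240


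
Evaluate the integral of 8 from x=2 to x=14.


The integral of a constant k over [a, b] equals k * (b - a).
integral from 2 to 14 of 8 dx
= 8 * (14 - 2)
= 8 * 12
= 96

96


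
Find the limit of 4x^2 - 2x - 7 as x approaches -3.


Since polynomials are continuous, we use direct substitution.
lim(x->-3) of 4x^2 - 2x - 7
= 4 * (-3)^2 - 2 * (-3) - 7
= 36 + 6 - 7
= 35

35


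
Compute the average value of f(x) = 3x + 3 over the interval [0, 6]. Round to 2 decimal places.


Average value = 1/(b-a) * integral from a to b of f(x) dx
First compute the integral of 3x + 3:
F(x) = (3/2)x^2 + 3x
F(6) = 3/2 * 36 + 3 * 6 = 72
F(0) = 3/2 * 0 + 3 * 0 = 0
Integral = 72 - 0 = 72
Average = 72 / (6 - 0) = 72 / 6
= 12 = 12.00

12.00


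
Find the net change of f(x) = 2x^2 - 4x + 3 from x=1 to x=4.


Net change = f(b) - f(a)
f(x) = 2x^2 - 4x + 3
Compute f(4):
f(4) = 2 * 4^2 - 4 * 4 + 3
= 32 - 16 + 3
= 19
Compute f(1):
f(1) = 2 * 1^2 - 4 * 1 + 3
= 2 - 4 + 3
= 1
Net change = 19 - 1 = 18

18


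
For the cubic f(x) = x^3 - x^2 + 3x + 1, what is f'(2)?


Differentiate f(x) = x^3 - x^2 + 3x + 1 term by term:
f'(x) = 3x^2 - 2x + 3
Substitute x = 2:
f'(2) = 3 * 2^2 - 2 * 2 + 3
= 12 - 4 + 3
= 11

11


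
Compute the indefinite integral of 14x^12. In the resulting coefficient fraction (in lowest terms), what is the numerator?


Apply the power rule for integration:
integral of ax^n dx = a/(n+1) * x^(n+1) + C
integral of 14x^12 dx
= 14/13 * x^13 + C
The coefficient in lowest terms is 14/13, and its numerator is 14

14


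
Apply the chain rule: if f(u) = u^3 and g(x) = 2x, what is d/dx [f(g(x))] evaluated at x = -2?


Using the chain rule: (f(g(x)))' = f'(g(x)) * g'(x)
First, find g(-2):
g(-2) = 2 * (-2) + 0 = -4
Next, f'(u) = 3u^2
And g'(x) = 2
So f'(g(-2)) * g'(-2)
= 3 * (-4)^2 * 2
= 3 * 16 * 2
= 96

96


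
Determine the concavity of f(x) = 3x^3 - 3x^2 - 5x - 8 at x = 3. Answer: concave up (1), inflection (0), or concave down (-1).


Concavity is determined by the sign of f''(x).
f(x) = 3x^3 - 3x^2 - 5x - 8
f'(x) = 9x^2 - 6x - 5
f''(x) = 18x - 6
f''(3) = 18 * 3 - 6
= 54 - 6
= 48
Since f''(3) > 0, the function is concave up (1)

1


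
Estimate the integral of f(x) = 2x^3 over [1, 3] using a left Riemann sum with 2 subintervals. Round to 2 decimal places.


Left Riemann sum uses left endpoints of each subinterval.
Interval: [1, 3], n = 2
dx = (3 - 1) / 2 = 1
Left endpoints: [1, 2]
f values: [2, 16]
Sum = dx * (sum of f values)
= 1 * 18
= 18 = 18.00

18.00


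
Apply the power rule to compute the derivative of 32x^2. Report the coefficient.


We apply the power rule: d/dx [ax^n] = a*n * x^(n-1)
d/dx [32x^2]
= 32 * 2 * x^(2-1)
= 64x
The coefficient is 64

64


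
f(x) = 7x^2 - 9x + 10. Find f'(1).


Differentiate term by term using power and sum rules:
f(x) = 7x^2 - 9x + 10
f'(x) = 14x - 9
Substitute x = 1:
f'(1) = 14 * 1 - 9
= 14 - 9
= 5

5


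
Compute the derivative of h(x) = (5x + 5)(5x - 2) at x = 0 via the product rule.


Let u(x) = 5x + 5 and v(x) = 5x - 2
u'(x) = 5
v'(x) = 5
Product rule: h'(x) = u'(x)*v(x) + u(x)*v'(x)
= 5 * (5x - 2) + (5x + 5) * 5
At x = 0:
u(0) = 5 * 0 + 5 = 5
v(0) = 5 * 0 - 2 = -2
h'(0) = 5 * (-2) + 5 * 5
= -10 + 25
= 15

15


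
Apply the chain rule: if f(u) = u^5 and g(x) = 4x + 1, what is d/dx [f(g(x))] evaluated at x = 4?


Using the chain rule: (f(g(x)))' = f'(g(x)) * g'(x)
First, find g(4):
g(4) = 4 * 4 + 1 = 17
Next, f'(u) = 5u^4
And g'(x) = 4
So f'(g(4)) * g'(4)
= 5 * 17^4 * 4
= 5 * 83521 * 4
= 1670420

1670420


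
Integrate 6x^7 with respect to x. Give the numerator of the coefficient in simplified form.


Apply the power rule for integration:
integral of ax^n dx = a/(n+1) * x^(n+1) + C
integral of 6x^7 dx
= 6/8 * x^8 + C
= 3/4 * x^8 + C
The coefficient in lowest terms is 3/4, and its numerator is 3

3


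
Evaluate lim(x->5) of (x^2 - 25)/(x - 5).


Direct substitution gives 0/0, so we factor the numerator.
Factor: (x^2 - 25) = (x - 5)(x + 5)
Cancel the common factor (x - 5):
(x^2 - 25)/(x - 5) = (x + 5)
Now substitute x = 5:
= (5) - (-5) = 10

10


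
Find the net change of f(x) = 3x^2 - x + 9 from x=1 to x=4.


Net change = f(b) - f(a)
f(x) = 3x^2 - x + 9
Compute f(4):
f(4) = 3 * 4^2 - 1 * 4 + 9
= 48 - 4 + 9
= 53
Compute f(1):
f(1) = 3 * 1^2 - 1 * 1 + 9
= 3 - 1 + 9
= 11
Net change = 53 - 11 = 42

42


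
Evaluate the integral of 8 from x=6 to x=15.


The integral of a constant k over [a, b] equals k * (b - a).
integral from 6 to 15 of 8 dx
= 8 * (15 - 6)
= 8 * 9
= 72

72


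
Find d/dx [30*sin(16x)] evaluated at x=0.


Apply the chain rule to differentiate 30*sin(16x):
d/dx [30*sin(16x)]
= 30 * cos(16x) * d/dx(16x)
= 30 * 16 * cos(16x)
= 480 * cos(16x)
Evaluate at x = 0:
= 480 * cos(0)
= 480 * 1
= 480

480


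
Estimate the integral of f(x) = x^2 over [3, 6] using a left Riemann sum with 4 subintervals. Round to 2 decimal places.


Left Riemann sum uses left endpoints of each subinterval.
Interval: [3, 6], n = 4
dx = (6 - 3) / 4 = 3/4
Left endpoints: [3, 15/4, 9/2, 21/4]
f values: [9, 225/16, 81/4, 441/16]
Sum = dx * (sum of f values)
= 3/4 * 567/8
= 1701/32 ≈ 53.16

53.16


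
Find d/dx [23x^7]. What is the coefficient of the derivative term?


We apply the power rule: d/dx [ax^n] = a*n * x^(n-1)
d/dx [23x^7]
= 23 * 7 * x^(7-1)
= 161x^6
The coefficient is 161

161


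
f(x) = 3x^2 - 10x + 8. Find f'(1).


Differentiate term by term using power and sum rules:
f(x) = 3x^2 - 10x + 8
f'(x) = 6x - 10
Substitute x = 1:
f'(1) = 6 * 1 - 10
= 6 - 10
= -4

-4


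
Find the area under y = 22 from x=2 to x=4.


The area under a constant function y = 22 is a rectangle.
Width = 4 - 2 = 2
Height = 22
Area = width * height
= 2 * 22
= 44

44


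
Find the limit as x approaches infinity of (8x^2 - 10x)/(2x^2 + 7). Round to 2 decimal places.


For limits at infinity with equal-degree polynomials,
we compare leading coefficients.
Numerator leading term: 8x^2
Denominator leading term: 2x^2
Divide both by x^2:
lim = (8 - 10/x) / (2 + 7/x^2)
As x -> infinity, the 1/x and 1/x^2 terms vanish:
= 8/2 = 4 = 4.00

4.00


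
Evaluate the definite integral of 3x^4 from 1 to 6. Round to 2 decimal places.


Find the antiderivative of 3x^4:
F(x) = 3/5 * x^5
Apply the Fundamental Theorem of Calculus:
F(6) - F(1)
= 3/5 * 6^5 - 3/5 * 1^5
= 3/5 * (7776 - 1)
= 3/5 * 7775
= 4665 = 4665.00

4665.00


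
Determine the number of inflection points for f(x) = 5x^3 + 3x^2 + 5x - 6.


Inflection points occur where f''(x) = 0 and concavity changes.
f(x) = 5x^3 + 3x^2 + 5x - 6
f'(x) = 15x^2 + 6x + 5
f''(x) = 30x + 6
Set f''(x) = 0:
30x + 6 = 0
x = -6 / 30 = -1/5
Since f''(x) is linear (degree 1), it changes sign at this point.
Therefore there is exactly 1 inflection point.

1


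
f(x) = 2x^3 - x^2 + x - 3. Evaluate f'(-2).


Differentiate f(x) = 2x^3 - x^2 + x - 3 term by term:
f'(x) = 6x^2 - 2x + 1
Substitute x = -2:
f'(-2) = 6 * (-2)^2 - 2 * (-2) + 1
= 24 + 4 + 1
= 29

29


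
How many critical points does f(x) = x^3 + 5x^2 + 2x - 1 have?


Find where f'(x) = 0:
f(x) = x^3 + 5x^2 + 2x - 1
f'(x) = 3x^2 + 10x + 2
This is a quadratic in x. Use the discriminant to count real roots.
Discriminant = (10)^2 - 4 * 3 * 2
= 100 - 24
= 76
Since discriminant > 0, f'(x) = 0 has 2 real solutions.
Number of critical points: 2

2


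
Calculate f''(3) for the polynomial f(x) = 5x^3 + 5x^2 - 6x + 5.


First derivative:
f'(x) = 15x^2 + 10x - 6
Second derivative:
f''(x) = 30x + 10
Substitute x = 3:
f''(3) = 30 * 3 + 10
= 90 + 10
= 100

100


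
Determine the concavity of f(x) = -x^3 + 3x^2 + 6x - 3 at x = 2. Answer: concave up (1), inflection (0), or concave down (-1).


Concavity is determined by the sign of f''(x).
f(x) = -x^3 + 3x^2 + 6x - 3
f'(x) = -3x^2 + 6x + 6
f''(x) = -6x + 6
f''(2) = -6 * 2 + 6
= -12 + 6
= -6
Since f''(2) < 0, the function is concave down (-1)

-1


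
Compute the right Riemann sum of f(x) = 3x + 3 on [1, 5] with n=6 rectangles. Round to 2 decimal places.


Right Riemann sum uses right endpoints of each subinterval.
Interval: [1, 5], n = 6
dx = (5 - 1) / 6 = 2/3
Right endpoints: [5/3, 7/3, 3, 11/3, 13/3, 5]
f values: [8, 10, 12, 14, 16, 18]
Sum = dx * (sum of f values)
= 2/3 * 78
= 52 = 52.00

52.00


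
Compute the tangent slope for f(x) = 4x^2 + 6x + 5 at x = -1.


The slope of the tangent line equals f'(x) at the point.
f(x) = 4x^2 + 6x + 5
f'(x) = 8x + 6
At x = -1:
f'(-1) = 8 * (-1) + 6
= -8 + 6
= -2

-2


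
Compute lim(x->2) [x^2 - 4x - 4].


Since polynomials are continuous, we use direct substitution.
lim(x->2) of x^2 - 4x - 4
= 1 * 2^2 - 4 * 2 - 4
= 4 - 8 - 4
= -8

-8


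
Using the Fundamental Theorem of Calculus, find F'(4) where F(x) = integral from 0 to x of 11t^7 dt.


By the Fundamental Theorem of Calculus (Part 1):
If F(x) = integral from 0 to x of f(t) dt, then F'(x) = f(x)
Here f(t) = 11t^7
So F'(x) = 11x^7
Evaluate at x = 4:
F'(4) = 11 * 4^7
= 11 * 16384
= 180224

180224


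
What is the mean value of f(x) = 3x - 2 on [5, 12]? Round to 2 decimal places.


Average value = 1/(b-a) * integral from a to b of f(x) dx
First compute the integral of 3x - 2:
F(x) = (3/2)x^2 - 2x
F(12) = 3/2 * 144 - 2 * 12 = 192
F(5) = 3/2 * 25 - 2 * 5 = 55/2
Integral = 192 - 55/2 = 329/2
Average = (329/2) / (12 - 5) = (329/2) / 7
= 47/2 = 23.50

23.50


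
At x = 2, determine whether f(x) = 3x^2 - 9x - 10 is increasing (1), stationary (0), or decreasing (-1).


Compute f'(x) to determine behavior:
f'(x) = 6x - 9
f'(2) = 6 * 2 - 9
= 12 - 9
= 3
Since f'(2) > 0, the function is increasing (1)

1


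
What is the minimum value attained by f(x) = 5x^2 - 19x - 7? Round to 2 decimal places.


For a quadratic f(x) = ax^2 + bx + c with a > 0, the minimum is at the vertex.
Vertex x-coordinate: x = -b/(2a)
x = -(-19) / (2 * 5)
x = 19/10
Substitute back to find the minimum value:
f(19/10) = 5 * (19/10)^2 - 19 * (19/10) - 7
= 361/20 - 361/10 - 7
= -501/20 = -25.05

-25.05


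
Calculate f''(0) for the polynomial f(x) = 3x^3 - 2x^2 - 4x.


First derivative:
f'(x) = 9x^2 - 4x - 4
Second derivative:
f''(x) = 18x - 4
Substitute x = 0:
f''(0) = 18 * 0 - 4
= 0 - 4
= -4

-4


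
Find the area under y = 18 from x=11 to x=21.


The area under a constant function y = 18 is a rectangle.
Width = 21 - 11 = 10
Height = 18
Area = width * height
= 10 * 18
= 180

180


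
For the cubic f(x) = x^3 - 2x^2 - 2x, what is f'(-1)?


Differentiate f(x) = x^3 - 2x^2 - 2x term by term:
f'(x) = 3x^2 - 4x - 2
Substitute x = -1:
f'(-1) = 3 * (-1)^2 - 4 * (-1) - 2
= 3 + 4 - 2
= 5

5


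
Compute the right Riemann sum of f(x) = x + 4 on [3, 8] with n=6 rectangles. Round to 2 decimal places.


Right Riemann sum uses right endpoints of each subinterval.
Interval: [3, 8], n = 6
dx = (8 - 3) / 6 = 5/6
Right endpoints: [23/6, 14/3, 11/2, 19/3, 43/6, 8]
f values: [47/6, 26/3, 19/2, 31/3, 67/6, 12]
Sum = dx * (sum of f values)
= 5/6 * 119/2
= 595/12 ≈ 49.58

49.58


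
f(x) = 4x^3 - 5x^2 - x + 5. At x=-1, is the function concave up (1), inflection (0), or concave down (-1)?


Concavity is determined by the sign of f''(x).
f(x) = 4x^3 - 5x^2 - x + 5
f'(x) = 12x^2 - 10x - 1
f''(x) = 24x - 10
f''(-1) = 24 * (-1) - 10
= -24 - 10
= -34
Since f''(-1) < 0, the function is concave down (-1)

-1


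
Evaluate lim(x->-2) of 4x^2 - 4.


Since polynomials are continuous, we use direct substitution.
lim(x->-2) of 4x^2 - 4
= 4 * (-2)^2 + 0 * (-2) - 4
= 16 + 0 - 4
= 12

12


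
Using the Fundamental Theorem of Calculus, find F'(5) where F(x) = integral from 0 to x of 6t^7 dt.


By the Fundamental Theorem of Calculus (Part 1):
If F(x) = integral from 0 to x of f(t) dt, then F'(x) = f(x)
Here f(t) = 6t^7
So F'(x) = 6x^7
Evaluate at x = 5:
F'(5) = 6 * 5^7
= 6 * 78125
= 468750

468750


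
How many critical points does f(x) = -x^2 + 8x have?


Find where f'(x) = 0:
f'(x) = -2x + 8
Set f'(x) = 0:
-2x + 8 = 0
x = -8 / (-2) = 4
This is a linear equation in x, so there is exactly one solution.
Number of critical points: 1

1


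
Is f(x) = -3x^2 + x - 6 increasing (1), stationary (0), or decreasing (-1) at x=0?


Compute f'(x) to determine behavior:
f'(x) = -6x + 1
f'(0) = -6 * 0 + 1
= 0 + 1
= 1
Since f'(0) > 0, the function is increasing (1)

1


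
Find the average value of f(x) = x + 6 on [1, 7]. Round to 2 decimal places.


Average value = 1/(b-a) * integral from a to b of f(x) dx
First compute the integral of x + 6:
F(x) = (1/2)x^2 + 6x
F(7) = 1/2 * 49 + 6 * 7 = 133/2
F(1) = 1/2 * 1 + 6 * 1 = 13/2
Integral = 133/2 - 13/2 = 60
Average = 60 / (7 - 1) = 60 / 6
= 10 = 10.00

10.00


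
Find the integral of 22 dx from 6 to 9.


The integral of a constant k over [a, b] equals k * (b - a).
integral from 6 to 9 of 22 dx
= 22 * (9 - 6)
= 22 * 3
= 66

66


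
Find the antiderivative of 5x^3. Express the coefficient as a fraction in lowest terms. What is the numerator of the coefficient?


Apply the power rule for integration:
integral of ax^n dx = a/(n+1) * x^(n+1) + C
integral of 5x^3 dx
= 5/4 * x^4 + C
The coefficient in lowest terms is 5/4, and its numerator is 5

5


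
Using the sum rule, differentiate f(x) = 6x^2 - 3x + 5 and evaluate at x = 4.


Differentiate term by term using power and sum rules:
f(x) = 6x^2 - 3x + 5
f'(x) = 12x - 3
Substitute x = 4:
f'(4) = 12 * 4 - 3
= 48 - 3
= 45

45


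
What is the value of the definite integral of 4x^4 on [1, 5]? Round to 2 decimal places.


Find the antiderivative of 4x^4:
F(x) = 4/5 * x^5
Apply the Fundamental Theorem of Calculus:
F(5) - F(1)
= 4/5 * 5^5 - 4/5 * 1^5
= 4/5 * (3125 - 1)
= 4/5 * 3124
= 12496/5 = 2499.20

2499.20


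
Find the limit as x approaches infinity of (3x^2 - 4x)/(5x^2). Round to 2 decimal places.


For limits at infinity with equal-degree polynomials,
we compare leading coefficients.
Numerator leading term: 3x^2
Denominator leading term: 5x^2
Divide both by x^2:
lim = (3 - 4/x) / (5)
As x -> infinity, the 1/x and 1/x^2 terms vanish:
= 3/5 = 0.60

0.60


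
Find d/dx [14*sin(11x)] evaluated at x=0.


Apply the chain rule to differentiate 14*sin(11x):
d/dx [14*sin(11x)]
= 14 * cos(11x) * d/dx(11x)
= 14 * 11 * cos(11x)
= 154 * cos(11x)
Evaluate at x = 0:
= 154 * cos(0)
= 154 * 1
= 154

154


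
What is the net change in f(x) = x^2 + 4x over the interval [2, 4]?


Net change = f(b) - f(a)
f(x) = x^2 + 4x
Compute f(4):
f(4) = 1 * 4^2 + 4 * 4 + 0
= 16 + 16 + 0
= 32
Compute f(2):
f(2) = 1 * 2^2 + 4 * 2 + 0
= 4 + 8 + 0
= 12
Net change = 32 - 12 = 20

20


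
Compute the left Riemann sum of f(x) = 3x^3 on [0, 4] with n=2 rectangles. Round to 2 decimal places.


Left Riemann sum uses left endpoints of each subinterval.
Interval: [0, 4], n = 2
dx = (4 - 0) / 2 = 2
Left endpoints: [0, 2]
f values: [0, 24]
Sum = dx * (sum of f values)
= 2 * 24
= 48 = 48.00

48.00


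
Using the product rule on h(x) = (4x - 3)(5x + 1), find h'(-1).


Let u(x) = 4x - 3 and v(x) = 5x + 1
u'(x) = 4
v'(x) = 5
Product rule: h'(x) = u'(x)*v(x) + u(x)*v'(x)
= 4 * (5x + 1) + (4x - 3) * 5
At x = -1:
u(-1) = 4 * (-1) - 3 = -7
v(-1) = 5 * (-1) + 1 = -4
h'(-1) = 4 * (-4) + (-7) * 5
= -16 - 35
= -51

-51


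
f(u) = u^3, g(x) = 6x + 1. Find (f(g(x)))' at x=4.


Using the chain rule: (f(g(x)))' = f'(g(x)) * g'(x)
First, find g(4):
g(4) = 6 * 4 + 1 = 25
Next, f'(u) = 3u^2
And g'(x) = 6
So f'(g(4)) * g'(4)
= 3 * 25^2 * 6
= 3 * 625 * 6
= 11250

11250


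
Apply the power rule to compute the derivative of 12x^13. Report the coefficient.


We apply the power rule: d/dx [ax^n] = a*n * x^(n-1)
d/dx [12x^13]
= 12 * 13 * x^(13-1)
= 156x^12
The coefficient is 156

156


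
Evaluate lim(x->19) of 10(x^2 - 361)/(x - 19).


Direct substitution gives 0/0, so we factor the numerator.
Factor: 10(x^2 - 361) = 10 * (x - 19)(x + 19)
Cancel the common factor (x - 19):
10(x^2 - 361)/(x - 19) = 10 * (x + 19)
Now substitute x = 19:
= 10 * (19 + 19) = 380

380


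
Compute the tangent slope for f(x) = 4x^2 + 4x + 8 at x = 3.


The slope of the tangent line equals f'(x) at the point.
f(x) = 4x^2 + 4x + 8
f'(x) = 8x + 4
At x = 3:
f'(3) = 8 * 3 + 4
= 24 + 4
= 28

28


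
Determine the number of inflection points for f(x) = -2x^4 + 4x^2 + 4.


Inflection points occur where f''(x) = 0 and concavity changes.
f(x) = -2x^4 + 4x^2 + 4
f'(x) = -8x^3 + 8x
f''(x) = -24x^2 + 8
This is a quadratic in x. Use the discriminant to count real roots.
Discriminant = (0)^2 - 4 * (-24) * 8
= 0 - (-768)
= 768
Since discriminant > 0, f''(x) = 0 has 2 distinct real solutions.
A quadratic with two distinct real roots changes sign at each root, so concavity changes at both.
Number of inflection points: 2

2


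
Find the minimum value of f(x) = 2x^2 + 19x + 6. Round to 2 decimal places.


For a quadratic f(x) = ax^2 + bx + c with a > 0, the minimum is at the vertex.
Vertex x-coordinate: x = -b/(2a)
x = -(19) / (2 * 2)
x = -19/4
Substitute back to find the minimum value:
f(-19/4) = 2 * (-19/4)^2 + 19 * (-19/4) + 6
= 361/8 - 361/4 + 6
= -313/8 ≈ -39.13

-39.13


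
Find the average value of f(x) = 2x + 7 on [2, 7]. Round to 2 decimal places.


Average value = 1/(b-a) * integral from a to b of f(x) dx
First compute the integral of 2x + 7:
F(x) = x^2 + 7x
F(7) = 1 * 49 + 7 * 7 = 98
F(2) = 1 * 4 + 7 * 2 = 18
Integral = 98 - 18 = 80
Average = 80 / (7 - 2) = 80 / 5
= 16 = 16.00

16.00


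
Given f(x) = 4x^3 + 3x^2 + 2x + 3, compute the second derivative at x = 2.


First derivative:
f'(x) = 12x^2 + 6x + 2
Second derivative:
f''(x) = 24x + 6
Substitute x = 2:
f''(2) = 24 * 2 + 6
= 48 + 6
= 54

54


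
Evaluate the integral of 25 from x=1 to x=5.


The integral of a constant k over [a, b] equals k * (b - a).
integral from 1 to 5 of 25 dx
= 25 * (5 - 1)
= 25 * 4
= 100

100


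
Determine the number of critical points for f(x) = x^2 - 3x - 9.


Find where f'(x) = 0:
f'(x) = 2x - 3
Set f'(x) = 0:
2x - 3 = 0
x = 3 / 2 = 3/2
This is a linear equation in x, so there is exactly one solution.
Number of critical points: 1

1


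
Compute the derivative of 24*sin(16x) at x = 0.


Apply the chain rule to differentiate 24*sin(16x):
d/dx [24*sin(16x)]
= 24 * cos(16x) * d/dx(16x)
= 24 * 16 * cos(16x)
= 384 * cos(16x)
Evaluate at x = 0:
= 384 * cos(0)
= 384 * 1
= 384

384


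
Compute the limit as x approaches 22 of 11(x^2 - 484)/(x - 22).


Direct substitution gives 0/0, so we factor the numerator.
Factor: 11(x^2 - 484) = 11 * (x - 22)(x + 22)
Cancel the common factor (x - 22):
11(x^2 - 484)/(x - 22) = 11 * (x + 22)
Now substitute x = 22:
= 11 * (22 + 22) = 484

484


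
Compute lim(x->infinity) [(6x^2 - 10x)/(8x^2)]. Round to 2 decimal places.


For limits at infinity with equal-degree polynomials,
we compare leading coefficients.
Numerator leading term: 6x^2
Denominator leading term: 8x^2
Divide both by x^2:
lim = (6 - 10/x) / (8)
As x -> infinity, the 1/x and 1/x^2 terms vanish:
= 6/8 = 3/4 = 0.75

0.75


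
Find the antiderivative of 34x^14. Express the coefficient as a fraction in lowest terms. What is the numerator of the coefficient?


Apply the power rule for integration:
integral of ax^n dx = a/(n+1) * x^(n+1) + C
integral of 34x^14 dx
= 34/15 * x^15 + C
The coefficient in lowest terms is 34/15, and its numerator is 34

34


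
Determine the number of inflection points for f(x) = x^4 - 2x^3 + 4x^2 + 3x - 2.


Inflection points occur where f''(x) = 0 and concavity changes.
f(x) = x^4 - 2x^3 + 4x^2 + 3x - 2
f'(x) = 4x^3 - 6x^2 + 8x + 3
f''(x) = 12x^2 - 12x + 8
This is a quadratic in x. Use the discriminant to count real roots.
Discriminant = (-12)^2 - 4 * 12 * 8
= 144 - 384
= -240
Since discriminant < 0, f''(x) = 0 has no real solutions.
Number of inflection points: 0

0


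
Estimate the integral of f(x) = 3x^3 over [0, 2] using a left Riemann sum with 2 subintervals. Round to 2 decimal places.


Left Riemann sum uses left endpoints of each subinterval.
Interval: [0, 2], n = 2
dx = (2 - 0) / 2 = 1
Left endpoints: [0, 1]
f values: [0, 3]
Sum = dx * (sum of f values)
= 1 * 3
= 3 = 3.00

3.00


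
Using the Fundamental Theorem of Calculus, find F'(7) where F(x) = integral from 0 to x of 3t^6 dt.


By the Fundamental Theorem of Calculus (Part 1):
If F(x) = integral from 0 to x of f(t) dt, then F'(x) = f(x)
Here f(t) = 3t^6
So F'(x) = 3x^6
Evaluate at x = 7:
F'(7) = 3 * 7^6
= 3 * 117649
= 352947

352947


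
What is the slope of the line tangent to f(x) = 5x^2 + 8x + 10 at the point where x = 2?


The slope of the tangent line equals f'(x) at the point.
f(x) = 5x^2 + 8x + 10
f'(x) = 10x + 8
At x = 2:
f'(2) = 10 * 2 + 8
= 20 + 8
= 28

28


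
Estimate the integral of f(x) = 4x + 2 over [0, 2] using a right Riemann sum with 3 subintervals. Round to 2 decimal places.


Right Riemann sum uses right endpoints of each subinterval.
Interval: [0, 2], n = 3
dx = (2 - 0) / 3 = 2/3
Right endpoints: [2/3, 4/3, 2]
f values: [14/3, 22/3, 10]
Sum = dx * (sum of f values)
= 2/3 * 22
= 44/3 ≈ 14.67

14.67


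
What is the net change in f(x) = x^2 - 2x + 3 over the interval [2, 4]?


Net change = f(b) - f(a)
f(x) = x^2 - 2x + 3
Compute f(4):
f(4) = 1 * 4^2 - 2 * 4 + 3
= 16 - 8 + 3
= 11
Compute f(2):
f(2) = 1 * 2^2 - 2 * 2 + 3
= 4 - 4 + 3
= 3
Net change = 11 - 3 = 8

8


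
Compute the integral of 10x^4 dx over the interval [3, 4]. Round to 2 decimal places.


Find the antiderivative of 10x^4:
F(x) = 10/5 * x^5
Apply the Fundamental Theorem of Calculus:
F(4) - F(3)
= 10/5 * 4^5 - 10/5 * 3^5
= 10/5 * (1024 - 243)
= 10/5 * 781
= 1562 = 1562.00

1562.00


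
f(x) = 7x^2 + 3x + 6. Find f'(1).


Differentiate term by term using power and sum rules:
f(x) = 7x^2 + 3x + 6
f'(x) = 14x + 3
Substitute x = 1:
f'(1) = 14 * 1 + 3
= 14 + 3
= 17

17


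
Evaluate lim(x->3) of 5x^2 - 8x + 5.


Since polynomials are continuous, we use direct substitution.
lim(x->3) of 5x^2 - 8x + 5
= 5 * 3^2 - 8 * 3 + 5
= 45 - 24 + 5
= 26

26


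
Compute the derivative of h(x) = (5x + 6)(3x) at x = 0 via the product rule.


Let u(x) = 5x + 6 and v(x) = 3x
u'(x) = 5
v'(x) = 3
Product rule: h'(x) = u'(x)*v(x) + u(x)*v'(x)
= 5 * (3x) + (5x + 6) * 3
At x = 0:
u(0) = 5 * 0 + 6 = 6
v(0) = 3 * 0 + 0 = 0
h'(0) = 5 * 0 + 6 * 3
= 0 + 18
= 18

18


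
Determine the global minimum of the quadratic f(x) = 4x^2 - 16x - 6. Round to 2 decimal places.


For a quadratic f(x) = ax^2 + bx + c with a > 0, the minimum is at the vertex.
Vertex x-coordinate: x = -b/(2a)
x = -(-16) / (2 * 4)
x = 16/8 = 2
Substitute back to find the minimum value:
f(2) = 4 * 2^2 - 16 * 2 - 6
= 16 - 32 - 6
= -22 = -22.00

-22.00


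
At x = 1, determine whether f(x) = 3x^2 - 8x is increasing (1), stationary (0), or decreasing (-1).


Compute f'(x) to determine behavior:
f'(x) = 6x - 8
f'(1) = 6 * 1 - 8
= 6 - 8
= -2
Since f'(1) < 0, the function is decreasing (-1)

-1


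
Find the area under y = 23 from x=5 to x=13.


The area under a constant function y = 23 is a rectangle.
Width = 13 - 5 = 8
Height = 23
Area = width * height
= 8 * 23
= 184

184


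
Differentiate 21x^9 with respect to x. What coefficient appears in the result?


We apply the power rule: d/dx [ax^n] = a*n * x^(n-1)
d/dx [21x^9]
= 21 * 9 * x^(9-1)
= 189x^8
The coefficient is 189

189


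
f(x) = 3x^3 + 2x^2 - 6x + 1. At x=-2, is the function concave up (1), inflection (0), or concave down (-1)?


Concavity is determined by the sign of f''(x).
f(x) = 3x^3 + 2x^2 - 6x + 1
f'(x) = 9x^2 + 4x - 6
f''(x) = 18x + 4
f''(-2) = 18 * (-2) + 4
= -36 + 4
= -32
Since f''(-2) < 0, the function is concave down (-1)

-1


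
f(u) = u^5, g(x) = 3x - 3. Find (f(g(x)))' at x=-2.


Using the chain rule: (f(g(x)))' = f'(g(x)) * g'(x)
First, find g(-2):
g(-2) = 3 * (-2) - 3 = -9
Next, f'(u) = 5u^4
And g'(x) = 3
So f'(g(-2)) * g'(-2)
= 5 * (-9)^4 * 3
= 5 * 6561 * 3
= 98415

98415


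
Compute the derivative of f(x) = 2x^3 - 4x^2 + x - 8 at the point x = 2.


Differentiate f(x) = 2x^3 - 4x^2 + x - 8 term by term:
f'(x) = 6x^2 - 8x + 1
Substitute x = 2:
f'(2) = 6 * 2^2 - 8 * 2 + 1
= 24 - 16 + 1
= 9

9


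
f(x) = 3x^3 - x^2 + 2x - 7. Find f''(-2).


First derivative:
f'(x) = 9x^2 - 2x + 2
Second derivative:
f''(x) = 18x - 2
Substitute x = -2:
f''(-2) = 18 * (-2) - 2
= -36 - 2
= -38

-38


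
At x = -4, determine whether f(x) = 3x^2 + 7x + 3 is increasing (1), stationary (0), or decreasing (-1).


Compute f'(x) to determine behavior:
f'(x) = 6x + 7
f'(-4) = 6 * (-4) + 7
= -24 + 7
= -17
Since f'(-4) < 0, the function is decreasing (-1)

-1


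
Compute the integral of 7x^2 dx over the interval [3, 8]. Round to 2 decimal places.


Find the antiderivative of 7x^2:
F(x) = 7/3 * x^3
Apply the Fundamental Theorem of Calculus:
F(8) - F(3)
= 7/3 * 8^3 - 7/3 * 3^3
= 7/3 * (512 - 27)
= 7/3 * 485
= 3395/3 ≈ 1131.67

1131.67


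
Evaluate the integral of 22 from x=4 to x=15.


The integral of a constant k over [a, b] equals k * (b - a).
integral from 4 to 15 of 22 dx
= 22 * (15 - 4)
= 22 * 11
= 242

242


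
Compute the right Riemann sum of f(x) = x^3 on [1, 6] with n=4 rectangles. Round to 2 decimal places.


Right Riemann sum uses right endpoints of each subinterval.
Interval: [1, 6], n = 4
dx = (6 - 1) / 4 = 5/4
Right endpoints: [9/4, 7/2, 19/4, 6]
f values: [729/64, 343/8, 6859/64, 216]
Sum = dx * (sum of f values)
= 5/4 * 6039/16
= 30195/64 ≈ 471.80

471.80


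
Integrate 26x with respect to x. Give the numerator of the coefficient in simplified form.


Apply the power rule for integration:
integral of ax^n dx = a/(n+1) * x^(n+1) + C
integral of 26x dx
= 26/2 * x^2 + C
= 13 * x^2 + C
The coefficient in lowest terms is 13 = 13/1, so its numerator is 13

13


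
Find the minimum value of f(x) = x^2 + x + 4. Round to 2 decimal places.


For a quadratic f(x) = ax^2 + bx + c with a > 0, the minimum is at the vertex.
Vertex x-coordinate: x = -b/(2a)
x = -(1) / (2 * 1)
x = -1/2
Substitute back to find the minimum value:
f(-1/2) = 1 * (-1/2)^2 + 1 * (-1/2) + 4
= 1/4 - 1/2 + 4
= 15/4 = 3.75

3.75


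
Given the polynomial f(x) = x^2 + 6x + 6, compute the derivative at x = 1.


Differentiate term by term using power and sum rules:
f(x) = x^2 + 6x + 6
f'(x) = 2x + 6
Substitute x = 1:
f'(1) = 2 * 1 + 6
= 2 + 6
= 8

8


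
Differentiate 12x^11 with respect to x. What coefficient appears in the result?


We apply the power rule: d/dx [ax^n] = a*n * x^(n-1)
d/dx [12x^11]
= 12 * 11 * x^(11-1)
= 132x^10
The coefficient is 132

132


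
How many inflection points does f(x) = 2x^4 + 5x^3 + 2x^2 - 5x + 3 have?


Inflection points occur where f''(x) = 0 and concavity changes.
f(x) = 2x^4 + 5x^3 + 2x^2 - 5x + 3
f'(x) = 8x^3 + 15x^2 + 4x - 5
f''(x) = 24x^2 + 30x + 4
This is a quadratic in x. Use the discriminant to count real roots.
Discriminant = (30)^2 - 4 * 24 * 4
= 900 - 384
= 516
Since discriminant > 0, f''(x) = 0 has 2 distinct real solutions.
A quadratic with two distinct real roots changes sign at each root, so concavity changes at both.
Number of inflection points: 2

2


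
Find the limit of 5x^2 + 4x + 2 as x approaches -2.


Since polynomials are continuous, we use direct substitution.
lim(x->-2) of 5x^2 + 4x + 2
= 5 * (-2)^2 + 4 * (-2) + 2
= 20 - 8 + 2
= 14

14


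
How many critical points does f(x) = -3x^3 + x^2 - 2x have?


Find where f'(x) = 0:
f(x) = -3x^3 + x^2 - 2x
f'(x) = -9x^2 + 2x - 2
This is a quadratic in x. Use the discriminant to count real roots.
Discriminant = (2)^2 - 4 * (-9) * (-2)
= 4 - 72
= -68
Since discriminant < 0, f'(x) = 0 has no real solutions.
Number of critical points: 0

0


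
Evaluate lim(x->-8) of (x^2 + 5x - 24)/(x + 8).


Direct substitution gives 0/0, so we factor the numerator.
Factor: (x^2 + 5x - 24) = (x + 8)(x - 3)
Cancel the common factor (x + 8):
(x^2 + 5x - 24)/(x + 8) = (x - 3)
Now substitute x = -8:
= (-8) - (3) = -11

-11


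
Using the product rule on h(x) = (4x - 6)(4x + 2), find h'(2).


Let u(x) = 4x - 6 and v(x) = 4x + 2
u'(x) = 4
v'(x) = 4
Product rule: h'(x) = u'(x)*v(x) + u(x)*v'(x)
= 4 * (4x + 2) + (4x - 6) * 4
At x = 2:
u(2) = 4 * 2 - 6 = 2
v(2) = 4 * 2 + 2 = 10
h'(2) = 4 * 10 + 2 * 4
= 40 + 8
= 48

48


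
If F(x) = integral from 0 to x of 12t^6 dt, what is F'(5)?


By the Fundamental Theorem of Calculus (Part 1):
If F(x) = integral from 0 to x of f(t) dt, then F'(x) = f(x)
Here f(t) = 12t^6
So F'(x) = 12x^6
Evaluate at x = 5:
F'(5) = 12 * 5^6
= 12 * 15625
= 187500

187500


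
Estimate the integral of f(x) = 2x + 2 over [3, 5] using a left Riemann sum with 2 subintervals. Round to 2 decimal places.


Left Riemann sum uses left endpoints of each subinterval.
Interval: [3, 5], n = 2
dx = (5 - 3) / 2 = 1
Left endpoints: [3, 4]
f values: [8, 10]
Sum = dx * (sum of f values)
= 1 * 18
= 18 = 18.00

18.00


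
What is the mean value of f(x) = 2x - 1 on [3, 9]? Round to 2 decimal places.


Average value = 1/(b-a) * integral from a to b of f(x) dx
First compute the integral of 2x - 1:
F(x) = x^2 - x
F(9) = 1 * 81 - 1 * 9 = 72
F(3) = 1 * 9 - 1 * 3 = 6
Integral = 72 - 6 = 66
Average = 66 / (9 - 3) = 66 / 6
= 11 = 11.00

11.00


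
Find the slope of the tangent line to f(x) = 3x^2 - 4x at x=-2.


The slope of the tangent line equals f'(x) at the point.
f(x) = 3x^2 - 4x
f'(x) = 6x - 4
At x = -2:
f'(-2) = 6 * (-2) - 4
= -12 - 4
= -16

-16


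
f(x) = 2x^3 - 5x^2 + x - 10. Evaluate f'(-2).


Differentiate f(x) = 2x^3 - 5x^2 + x - 10 term by term:
f'(x) = 6x^2 - 10x + 1
Substitute x = -2:
f'(-2) = 6 * (-2)^2 - 10 * (-2) + 1
= 24 + 20 + 1
= 45

45


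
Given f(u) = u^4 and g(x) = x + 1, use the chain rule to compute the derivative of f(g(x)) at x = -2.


Using the chain rule: (f(g(x)))' = f'(g(x)) * g'(x)
First, find g(-2):
g(-2) = 1 * (-2) + 1 = -1
Next, f'(u) = 4u^3
And g'(x) = 1
So f'(g(-2)) * g'(-2)
= 4 * (-1)^3 * 1
= 4 * (-1) * 1
= -4

-4


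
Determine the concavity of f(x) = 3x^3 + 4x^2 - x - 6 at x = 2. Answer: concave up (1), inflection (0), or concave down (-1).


Concavity is determined by the sign of f''(x).
f(x) = 3x^3 + 4x^2 - x - 6
f'(x) = 9x^2 + 8x - 1
f''(x) = 18x + 8
f''(2) = 18 * 2 + 8
= 36 + 8
= 44
Since f''(2) > 0, the function is concave up (1)

1


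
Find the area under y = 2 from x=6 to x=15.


The area under a constant function y = 2 is a rectangle.
Width = 15 - 6 = 9
Height = 2
Area = width * height
= 9 * 2
= 18

18


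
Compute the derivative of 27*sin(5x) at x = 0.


Apply the chain rule to differentiate 27*sin(5x):
d/dx [27*sin(5x)]
= 27 * cos(5x) * d/dx(5x)
= 27 * 5 * cos(5x)
= 135 * cos(5x)
Evaluate at x = 0:
= 135 * cos(0)
= 135 * 1
= 135

135


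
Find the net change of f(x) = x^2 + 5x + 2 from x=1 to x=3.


Net change = f(b) - f(a)
f(x) = x^2 + 5x + 2
Compute f(3):
f(3) = 1 * 3^2 + 5 * 3 + 2
= 9 + 15 + 2
= 26
Compute f(1):
f(1) = 1 * 1^2 + 5 * 1 + 2
= 1 + 5 + 2
= 8
Net change = 26 - 8 = 18

18


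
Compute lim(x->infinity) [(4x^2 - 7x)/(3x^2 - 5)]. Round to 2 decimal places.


For limits at infinity with equal-degree polynomials,
we compare leading coefficients.
Numerator leading term: 4x^2
Denominator leading term: 3x^2
Divide both by x^2:
lim = (4 - 7/x) / (3 - 5/x^2)
As x -> infinity, the 1/x and 1/x^2 terms vanish:
= 4/3 ≈ 1.33

1.33


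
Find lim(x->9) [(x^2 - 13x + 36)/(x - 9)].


Direct substitution gives 0/0, so we factor the numerator.
Factor: (x^2 - 13x + 36) = (x - 9)(x - 4)
Cancel the common factor (x - 9):
(x^2 - 13x + 36)/(x - 9) = (x - 4)
Now substitute x = 9:
= (9) - (4) = 5

5


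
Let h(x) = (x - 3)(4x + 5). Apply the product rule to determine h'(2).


Let u(x) = x - 3 and v(x) = 4x + 5
u'(x) = 1
v'(x) = 4
Product rule: h'(x) = u'(x)*v(x) + u(x)*v'(x)
= 1 * (4x + 5) + (x - 3) * 4
At x = 2:
u(2) = 1 * 2 - 3 = -1
v(2) = 4 * 2 + 5 = 13
h'(2) = 1 * 13 + (-1) * 4
= 13 - 4
= 9

9


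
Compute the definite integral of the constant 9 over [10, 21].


The integral of a constant k over [a, b] equals k * (b - a).
integral from 10 to 21 of 9 dx
= 9 * (21 - 10)
= 9 * 11
= 99

99


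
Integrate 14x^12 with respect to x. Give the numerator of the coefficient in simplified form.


Apply the power rule for integration:
integral of ax^n dx = a/(n+1) * x^(n+1) + C
integral of 14x^12 dx
= 14/13 * x^13 + C
The coefficient in lowest terms is 14/13, and its numerator is 14

14


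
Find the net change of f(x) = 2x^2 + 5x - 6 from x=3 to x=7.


Net change = f(b) - f(a)
f(x) = 2x^2 + 5x - 6
Compute f(7):
f(7) = 2 * 7^2 + 5 * 7 - 6
= 98 + 35 - 6
= 127
Compute f(3):
f(3) = 2 * 3^2 + 5 * 3 - 6
= 18 + 15 - 6
= 27
Net change = 127 - 27 = 100

100


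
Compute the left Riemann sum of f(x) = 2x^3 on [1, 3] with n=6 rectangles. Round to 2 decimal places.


Left Riemann sum uses left endpoints of each subinterval.
Interval: [1, 3], n = 6
dx = (3 - 1) / 6 = 1/3
Left endpoints: [1, 4/3, 5/3, 2, 7/3, 8/3]
f values: [2, 128/27, 250/27, 16, 686/27, 1024/27]
Sum = dx * (sum of f values)
= 1/3 * 286/3
= 286/9 ≈ 31.78

31.78


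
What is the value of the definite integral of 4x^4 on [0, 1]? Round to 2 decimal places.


Find the antiderivative of 4x^4:
F(x) = 4/5 * x^5
Apply the Fundamental Theorem of Calculus:
F(1) - F(0)
= 4/5 * 1^5 - 4/5 * 0^5
= 4/5 * (1 - 0)
= 4/5 * 1
= 4/5 = 0.80

0.80


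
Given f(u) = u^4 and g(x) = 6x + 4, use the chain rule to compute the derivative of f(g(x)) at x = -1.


Using the chain rule: (f(g(x)))' = f'(g(x)) * g'(x)
First, find g(-1):
g(-1) = 6 * (-1) + 4 = -2
Next, f'(u) = 4u^3
And g'(x) = 6
So f'(g(-1)) * g'(-1)
= 4 * (-2)^3 * 6
= 4 * (-8) * 6
= -192

-192


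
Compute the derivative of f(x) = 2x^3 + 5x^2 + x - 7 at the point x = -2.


Differentiate f(x) = 2x^3 + 5x^2 + x - 7 term by term:
f'(x) = 6x^2 + 10x + 1
Substitute x = -2:
f'(-2) = 6 * (-2)^2 + 10 * (-2) + 1
= 24 - 20 + 1
= 5

5


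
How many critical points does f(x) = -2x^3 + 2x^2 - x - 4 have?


Find where f'(x) = 0:
f(x) = -2x^3 + 2x^2 - x - 4
f'(x) = -6x^2 + 4x - 1
This is a quadratic in x. Use the discriminant to count real roots.
Discriminant = (4)^2 - 4 * (-6) * (-1)
= 16 - 24
= -8
Since discriminant < 0, f'(x) = 0 has no real solutions.
Number of critical points: 0

0


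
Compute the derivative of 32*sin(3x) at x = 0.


Apply the chain rule to differentiate 32*sin(3x):
d/dx [32*sin(3x)]
= 32 * cos(3x) * d/dx(3x)
= 32 * 3 * cos(3x)
= 96 * cos(3x)
Evaluate at x = 0:
= 96 * cos(0)
= 96 * 1
= 96

96


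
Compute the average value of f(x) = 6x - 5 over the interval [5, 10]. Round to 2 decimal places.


Average value = 1/(b-a) * integral from a to b of f(x) dx
First compute the integral of 6x - 5:
F(x) = 3x^2 - 5x
F(10) = 3 * 100 - 5 * 10 = 250
F(5) = 3 * 25 - 5 * 5 = 50
Integral = 250 - 50 = 200
Average = 200 / (10 - 5) = 200 / 5
= 40 = 40.00

40.00


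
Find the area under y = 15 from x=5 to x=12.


The area under a constant function y = 15 is a rectangle.
Width = 12 - 5 = 7
Height = 15
Area = width * height
= 7 * 15
= 105

105


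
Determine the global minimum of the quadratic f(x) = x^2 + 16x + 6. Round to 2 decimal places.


For a quadratic f(x) = ax^2 + bx + c with a > 0, the minimum is at the vertex.
Vertex x-coordinate: x = -b/(2a)
x = -(16) / (2 * 1)
x = -16/2 = -8
Substitute back to find the minimum value:
f(-8) = 1 * (-8)^2 + 16 * (-8) + 6
= 64 - 128 + 6
= -58 = -58.00

-58.00


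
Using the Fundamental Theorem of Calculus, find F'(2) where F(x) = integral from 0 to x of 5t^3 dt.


By the Fundamental Theorem of Calculus (Part 1):
If F(x) = integral from 0 to x of f(t) dt, then F'(x) = f(x)
Here f(t) = 5t^3
So F'(x) = 5x^3
Evaluate at x = 2:
F'(2) = 5 * 2^3
= 5 * 8
= 40

40


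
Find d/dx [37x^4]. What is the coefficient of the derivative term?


We apply the power rule: d/dx [ax^n] = a*n * x^(n-1)
d/dx [37x^4]
= 37 * 4 * x^(4-1)
= 148x^3
The coefficient is 148

148


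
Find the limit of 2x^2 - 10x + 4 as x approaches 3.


Since polynomials are continuous, we use direct substitution.
lim(x->3) of 2x^2 - 10x + 4
= 2 * 3^2 - 10 * 3 + 4
= 18 - 30 + 4
= -8

-8


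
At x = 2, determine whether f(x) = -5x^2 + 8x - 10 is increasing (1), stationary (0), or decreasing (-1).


Compute f'(x) to determine behavior:
f'(x) = -10x + 8
f'(2) = -10 * 2 + 8
= -20 + 8
= -12
Since f'(2) < 0, the function is decreasing (-1)

-1


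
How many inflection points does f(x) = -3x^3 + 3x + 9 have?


Inflection points occur where f''(x) = 0 and concavity changes.
f(x) = -3x^3 + 3x + 9
f'(x) = -9x^2 + 3
f''(x) = -18x
Set f''(x) = 0:
-18x = 0
x = 0 / (-18) = 0
Since f''(x) is linear (degree 1), it changes sign at this point.
Therefore there is exactly 1 inflection point.

1


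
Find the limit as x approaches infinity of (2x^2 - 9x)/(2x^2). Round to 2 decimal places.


For limits at infinity with equal-degree polynomials,
we compare leading coefficients.
Numerator leading term: 2x^2
Denominator leading term: 2x^2
Divide both by x^2:
lim = (2 - 9/x) / (2)
As x -> infinity, the 1/x and 1/x^2 terms vanish:
= 2/2 = 1 = 1.00

1.00


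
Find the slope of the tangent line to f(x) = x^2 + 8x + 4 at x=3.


The slope of the tangent line equals f'(x) at the point.
f(x) = x^2 + 8x + 4
f'(x) = 2x + 8
At x = 3:
f'(3) = 2 * 3 + 8
= 6 + 8
= 14

14


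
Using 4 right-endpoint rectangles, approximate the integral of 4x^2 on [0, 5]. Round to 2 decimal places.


Right Riemann sum uses right endpoints of each subinterval.
Interval: [0, 5], n = 4
dx = (5 - 0) / 4 = 5/4
Right endpoints: [5/4, 5/2, 15/4, 5]
f values: [25/4, 25, 225/4, 100]
Sum = dx * (sum of f values)
= 5/4 * 375/2
= 1875/8 ≈ 234.38

234.38


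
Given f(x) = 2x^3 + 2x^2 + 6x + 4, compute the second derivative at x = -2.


First derivative:
f'(x) = 6x^2 + 4x + 6
Second derivative:
f''(x) = 12x + 4
Substitute x = -2:
f''(-2) = 12 * (-2) + 4
= -24 + 4
= -20

-20


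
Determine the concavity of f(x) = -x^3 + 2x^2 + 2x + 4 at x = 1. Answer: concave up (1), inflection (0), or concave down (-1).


Concavity is determined by the sign of f''(x).
f(x) = -x^3 + 2x^2 + 2x + 4
f'(x) = -3x^2 + 4x + 2
f''(x) = -6x + 4
f''(1) = -6 * 1 + 4
= -6 + 4
= -2
Since f''(1) < 0, the function is concave down (-1)

-1


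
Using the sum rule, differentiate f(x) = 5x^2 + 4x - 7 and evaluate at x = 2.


Differentiate term by term using power and sum rules:
f(x) = 5x^2 + 4x - 7
f'(x) = 10x + 4
Substitute x = 2:
f'(2) = 10 * 2 + 4
= 20 + 4
= 24

24


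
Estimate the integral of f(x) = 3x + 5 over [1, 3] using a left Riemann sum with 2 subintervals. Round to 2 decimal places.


Left Riemann sum uses left endpoints of each subinterval.
Interval: [1, 3], n = 2
dx = (3 - 1) / 2 = 1
Left endpoints: [1, 2]
f values: [8, 11]
Sum = dx * (sum of f values)
= 1 * 19
= 19 = 19.00

19.00


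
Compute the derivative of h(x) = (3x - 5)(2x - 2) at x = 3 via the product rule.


Let u(x) = 3x - 5 and v(x) = 2x - 2
u'(x) = 3
v'(x) = 2
Product rule: h'(x) = u'(x)*v(x) + u(x)*v'(x)
= 3 * (2x - 2) + (3x - 5) * 2
At x = 3:
u(3) = 3 * 3 - 5 = 4
v(3) = 2 * 3 - 2 = 4
h'(3) = 3 * 4 + 4 * 2
= 12 + 8
= 20

20


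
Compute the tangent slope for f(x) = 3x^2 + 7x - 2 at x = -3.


The slope of the tangent line equals f'(x) at the point.
f(x) = 3x^2 + 7x - 2
f'(x) = 6x + 7
At x = -3:
f'(-3) = 6 * (-3) + 7
= -18 + 7
= -11

-11


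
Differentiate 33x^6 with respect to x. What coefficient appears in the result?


We apply the power rule: d/dx [ax^n] = a*n * x^(n-1)
d/dx [33x^6]
= 33 * 6 * x^(6-1)
= 198x^5
The coefficient is 198

198


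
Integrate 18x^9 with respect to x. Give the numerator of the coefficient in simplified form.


Apply the power rule for integration:
integral of ax^n dx = a/(n+1) * x^(n+1) + C
integral of 18x^9 dx
= 18/10 * x^10 + C
= 9/5 * x^10 + C
The coefficient in lowest terms is 9/5, and its numerator is 9

9
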